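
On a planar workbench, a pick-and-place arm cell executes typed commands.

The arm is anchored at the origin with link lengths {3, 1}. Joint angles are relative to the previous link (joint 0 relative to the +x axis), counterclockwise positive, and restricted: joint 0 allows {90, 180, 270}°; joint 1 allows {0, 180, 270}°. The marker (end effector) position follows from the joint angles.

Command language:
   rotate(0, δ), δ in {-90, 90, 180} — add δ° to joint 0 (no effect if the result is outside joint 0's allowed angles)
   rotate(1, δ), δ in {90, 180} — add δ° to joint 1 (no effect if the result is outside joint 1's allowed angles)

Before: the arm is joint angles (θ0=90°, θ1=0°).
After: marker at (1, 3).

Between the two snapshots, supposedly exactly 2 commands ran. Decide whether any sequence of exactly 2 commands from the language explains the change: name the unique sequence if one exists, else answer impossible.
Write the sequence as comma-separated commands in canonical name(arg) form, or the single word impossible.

rotate(1, 180), rotate(1, 90)

key: running rotate(1, 90) before rotate(1, 180) would end elsewhere — order is forced
begin: joint angles (θ0=90°, θ1=0°)
step 1 (rotate(1, 180)): joint angles (θ0=90°, θ1=180°)
step 2 (rotate(1, 90)): joint angles (θ0=90°, θ1=270°)
no other 2-command option fits: unique.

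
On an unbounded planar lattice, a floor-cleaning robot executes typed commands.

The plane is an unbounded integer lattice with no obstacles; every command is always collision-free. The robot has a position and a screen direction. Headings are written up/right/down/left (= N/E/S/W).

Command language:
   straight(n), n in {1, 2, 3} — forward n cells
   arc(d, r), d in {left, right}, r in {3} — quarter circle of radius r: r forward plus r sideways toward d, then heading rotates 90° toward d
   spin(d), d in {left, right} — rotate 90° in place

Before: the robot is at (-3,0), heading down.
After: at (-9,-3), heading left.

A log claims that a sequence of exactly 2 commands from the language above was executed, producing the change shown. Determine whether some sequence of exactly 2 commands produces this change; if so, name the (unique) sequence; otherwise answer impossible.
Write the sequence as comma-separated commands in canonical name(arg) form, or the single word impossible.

key: running straight(3) before arc(right, 3) would end elsewhere — order is forced
initial: at (-3,0), heading down
step 1 (arc(right, 3)): at (-6,-3), heading left
step 2 (straight(3)): at (-9,-3), heading left
uniquely the one of 49 2-step routes that fits.

arc(right, 3), straight(3)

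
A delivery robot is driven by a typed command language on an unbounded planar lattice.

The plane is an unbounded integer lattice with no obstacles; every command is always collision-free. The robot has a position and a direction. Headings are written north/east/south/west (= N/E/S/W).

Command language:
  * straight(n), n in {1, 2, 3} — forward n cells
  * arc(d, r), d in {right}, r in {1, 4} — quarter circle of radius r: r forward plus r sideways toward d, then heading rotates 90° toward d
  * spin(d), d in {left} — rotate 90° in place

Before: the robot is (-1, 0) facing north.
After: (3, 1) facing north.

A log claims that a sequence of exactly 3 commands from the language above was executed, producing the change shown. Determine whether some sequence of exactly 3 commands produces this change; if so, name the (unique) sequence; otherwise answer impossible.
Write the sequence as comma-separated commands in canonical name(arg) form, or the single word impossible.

arc(right, 1), straight(3), spin(left)

key: running spin(left) before arc(right, 1) would end elsewhere — order is forced
start: (-1, 0) facing north
t=1 arc(right, 1) ⇒ (0, 1) facing east
t=2 straight(3) ⇒ (3, 1) facing east
t=3 spin(left) ⇒ (3, 1) facing north
no rival 3-sequence matches.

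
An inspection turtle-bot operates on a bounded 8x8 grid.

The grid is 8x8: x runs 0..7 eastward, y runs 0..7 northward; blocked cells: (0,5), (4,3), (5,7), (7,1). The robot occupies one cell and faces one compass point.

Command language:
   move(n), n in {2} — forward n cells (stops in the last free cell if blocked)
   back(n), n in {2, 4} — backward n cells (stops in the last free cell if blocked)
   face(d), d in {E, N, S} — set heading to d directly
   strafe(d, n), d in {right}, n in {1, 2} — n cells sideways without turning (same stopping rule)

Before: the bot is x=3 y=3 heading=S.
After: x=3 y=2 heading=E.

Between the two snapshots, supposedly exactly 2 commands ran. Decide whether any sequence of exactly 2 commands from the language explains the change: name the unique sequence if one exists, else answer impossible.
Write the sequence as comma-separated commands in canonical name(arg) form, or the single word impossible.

key: running strafe(right, 1) before face(E) would end elsewhere — order is forced
begin: x=3 y=3 heading=S
[1] after face(E): x=3 y=3 heading=E
[2] after strafe(right, 1): x=3 y=2 heading=E
uniquely the one of 64 2-step routes that fits.

face(E), strafe(right, 1)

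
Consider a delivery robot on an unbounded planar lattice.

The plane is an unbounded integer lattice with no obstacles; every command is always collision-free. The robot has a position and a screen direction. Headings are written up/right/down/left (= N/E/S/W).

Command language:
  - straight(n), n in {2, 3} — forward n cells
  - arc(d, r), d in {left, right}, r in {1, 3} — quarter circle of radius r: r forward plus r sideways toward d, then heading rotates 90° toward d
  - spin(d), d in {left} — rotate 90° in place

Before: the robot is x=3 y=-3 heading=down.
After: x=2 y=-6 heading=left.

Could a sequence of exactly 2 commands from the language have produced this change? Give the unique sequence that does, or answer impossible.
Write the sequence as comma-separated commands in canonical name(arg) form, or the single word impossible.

key: running arc(right, 1) before straight(2) would end elsewhere — order is forced
t0: x=3 y=-3 heading=down
1. straight(2) → x=3 y=-5 heading=down
2. arc(right, 1) → x=2 y=-6 heading=left
uniquely the one of 49 2-step routes that fits.

straight(2), arc(right, 1)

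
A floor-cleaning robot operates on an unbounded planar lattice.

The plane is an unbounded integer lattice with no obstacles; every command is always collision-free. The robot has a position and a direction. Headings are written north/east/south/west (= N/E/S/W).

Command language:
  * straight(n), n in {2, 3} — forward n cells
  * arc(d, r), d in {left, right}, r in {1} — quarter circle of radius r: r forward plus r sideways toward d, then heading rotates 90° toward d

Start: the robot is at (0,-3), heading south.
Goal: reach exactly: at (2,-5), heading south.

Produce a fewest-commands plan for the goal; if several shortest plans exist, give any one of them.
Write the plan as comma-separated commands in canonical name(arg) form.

initial: at (0,-3), heading south
[1] after arc(left, 1): at (1,-4), heading east
[2] after arc(right, 1): at (2,-5), heading south
minimal: 2 command(s), checked below 2.

arc(left, 1), arc(right, 1)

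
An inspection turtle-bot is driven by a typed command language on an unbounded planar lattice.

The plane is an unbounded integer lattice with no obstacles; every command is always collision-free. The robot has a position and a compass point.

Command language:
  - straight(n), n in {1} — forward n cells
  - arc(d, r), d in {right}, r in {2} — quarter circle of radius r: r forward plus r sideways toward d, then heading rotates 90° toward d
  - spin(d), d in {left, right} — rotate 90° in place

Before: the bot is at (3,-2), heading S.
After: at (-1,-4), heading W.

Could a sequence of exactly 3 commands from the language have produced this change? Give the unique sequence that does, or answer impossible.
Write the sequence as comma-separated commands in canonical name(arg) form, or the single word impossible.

key: running straight(1) before arc(right, 2) would end elsewhere — order is forced
begin: at (3,-2), heading S
1. arc(right, 2) → at (1,-4), heading W
2. straight(1) → at (0,-4), heading W
3. straight(1) → at (-1,-4), heading W
all 64 alternatives checked — unique.

arc(right, 2), straight(1), straight(1)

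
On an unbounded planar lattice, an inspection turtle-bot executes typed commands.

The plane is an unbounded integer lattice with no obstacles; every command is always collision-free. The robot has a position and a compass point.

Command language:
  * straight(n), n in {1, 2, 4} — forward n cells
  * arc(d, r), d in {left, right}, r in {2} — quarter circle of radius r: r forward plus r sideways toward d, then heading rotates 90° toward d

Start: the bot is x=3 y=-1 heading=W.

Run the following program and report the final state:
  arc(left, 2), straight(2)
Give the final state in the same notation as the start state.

begin: x=3 y=-1 heading=W
1. arc(left, 2) → x=1 y=-3 heading=S
2. straight(2) → x=1 y=-5 heading=S

x=1 y=-5 heading=S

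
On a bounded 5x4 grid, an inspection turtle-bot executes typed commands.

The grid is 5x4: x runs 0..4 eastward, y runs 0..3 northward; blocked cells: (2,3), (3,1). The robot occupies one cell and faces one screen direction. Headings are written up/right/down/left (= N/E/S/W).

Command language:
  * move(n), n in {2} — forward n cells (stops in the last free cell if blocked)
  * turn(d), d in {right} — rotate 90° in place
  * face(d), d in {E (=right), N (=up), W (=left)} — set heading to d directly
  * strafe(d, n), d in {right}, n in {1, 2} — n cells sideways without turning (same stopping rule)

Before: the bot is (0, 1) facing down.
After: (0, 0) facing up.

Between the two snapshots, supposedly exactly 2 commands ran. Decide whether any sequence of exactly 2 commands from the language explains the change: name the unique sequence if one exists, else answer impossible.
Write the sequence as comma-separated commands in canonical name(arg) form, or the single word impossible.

move(2), face(N)

key: order matters: swapping move(2) and face(N) lands elsewhere
begin: (0, 1) facing down
t=1 move(2) ⇒ (0, 0) facing down
t=2 face(N) ⇒ (0, 0) facing up
no rival 2-sequence matches.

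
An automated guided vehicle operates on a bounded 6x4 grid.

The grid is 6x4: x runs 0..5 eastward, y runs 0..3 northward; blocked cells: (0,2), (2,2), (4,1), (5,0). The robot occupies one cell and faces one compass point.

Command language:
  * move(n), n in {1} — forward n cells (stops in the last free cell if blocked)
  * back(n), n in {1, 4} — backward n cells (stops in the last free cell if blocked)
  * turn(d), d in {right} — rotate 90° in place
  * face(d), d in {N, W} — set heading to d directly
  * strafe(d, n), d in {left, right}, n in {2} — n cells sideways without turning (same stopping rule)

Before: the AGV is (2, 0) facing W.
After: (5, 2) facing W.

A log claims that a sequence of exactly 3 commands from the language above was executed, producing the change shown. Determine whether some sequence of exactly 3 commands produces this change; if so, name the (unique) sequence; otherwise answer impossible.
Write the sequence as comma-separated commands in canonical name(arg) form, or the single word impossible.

key: back(4) runs into the grid edge before its full distance
t0: (2, 0) facing W
1. back(1) → (3, 0) facing W
2. strafe(right, 2) → (3, 2) facing W
3. back(4) → (5, 2) facing W
uniquely the one of 512 3-step routes that fits.

back(1), strafe(right, 2), back(4)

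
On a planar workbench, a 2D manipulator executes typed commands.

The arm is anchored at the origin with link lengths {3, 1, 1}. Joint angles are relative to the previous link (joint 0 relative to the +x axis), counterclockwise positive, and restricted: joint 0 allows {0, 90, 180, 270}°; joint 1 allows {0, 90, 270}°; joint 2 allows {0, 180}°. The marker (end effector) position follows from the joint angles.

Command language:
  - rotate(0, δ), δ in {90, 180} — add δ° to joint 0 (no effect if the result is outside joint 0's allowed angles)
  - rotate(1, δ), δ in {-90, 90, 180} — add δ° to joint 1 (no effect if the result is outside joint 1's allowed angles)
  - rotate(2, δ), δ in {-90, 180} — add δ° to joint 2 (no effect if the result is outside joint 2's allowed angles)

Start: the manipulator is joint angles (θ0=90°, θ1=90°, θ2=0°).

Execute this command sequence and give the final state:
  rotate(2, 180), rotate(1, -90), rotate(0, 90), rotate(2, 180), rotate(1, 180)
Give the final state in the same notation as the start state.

joint angles (θ0=180°, θ1=0°, θ2=0°)

start: joint angles (θ0=90°, θ1=90°, θ2=0°)
1. rotate(2, 180) → joint angles (θ0=90°, θ1=90°, θ2=180°)
2. rotate(1, -90) → joint angles (θ0=90°, θ1=0°, θ2=180°)
3. rotate(0, 90) → joint angles (θ0=180°, θ1=0°, θ2=180°)
4. rotate(2, 180) → joint angles (θ0=180°, θ1=0°, θ2=0°)
5. rotate(1, 180) → joint angles (θ0=180°, θ1=0°, θ2=0°)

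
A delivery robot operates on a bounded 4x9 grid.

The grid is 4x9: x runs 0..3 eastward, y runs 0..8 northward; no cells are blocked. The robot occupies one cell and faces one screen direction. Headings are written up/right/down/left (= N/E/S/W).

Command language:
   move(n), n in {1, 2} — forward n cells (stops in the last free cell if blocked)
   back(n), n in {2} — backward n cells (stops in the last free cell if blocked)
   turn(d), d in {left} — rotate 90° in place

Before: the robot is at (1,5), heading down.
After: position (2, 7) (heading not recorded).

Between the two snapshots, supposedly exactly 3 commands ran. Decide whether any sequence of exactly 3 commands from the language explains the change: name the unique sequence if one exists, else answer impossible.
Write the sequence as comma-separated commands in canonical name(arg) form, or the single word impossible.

key: running move(1) before back(2) would end elsewhere — order is forced
begin: at (1,5), heading down
[1] after back(2): at (1,7), heading down
[2] after turn(left): at (1,7), heading right
[3] after move(1): at (2,7), heading right
no rival 3-sequence matches.

back(2), turn(left), move(1)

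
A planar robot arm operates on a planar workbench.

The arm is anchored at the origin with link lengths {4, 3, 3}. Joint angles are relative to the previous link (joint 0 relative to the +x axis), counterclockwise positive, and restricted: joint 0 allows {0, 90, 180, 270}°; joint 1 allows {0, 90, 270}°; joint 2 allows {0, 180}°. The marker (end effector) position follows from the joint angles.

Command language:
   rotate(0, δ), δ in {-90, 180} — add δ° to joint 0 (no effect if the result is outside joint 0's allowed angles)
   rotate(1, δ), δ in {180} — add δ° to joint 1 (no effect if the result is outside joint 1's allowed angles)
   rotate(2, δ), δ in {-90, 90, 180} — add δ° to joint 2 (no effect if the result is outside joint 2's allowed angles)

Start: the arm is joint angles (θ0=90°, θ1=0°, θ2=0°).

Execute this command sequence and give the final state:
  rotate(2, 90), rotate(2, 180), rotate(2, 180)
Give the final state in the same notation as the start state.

joint angles (θ0=90°, θ1=0°, θ2=0°)

start: joint angles (θ0=90°, θ1=0°, θ2=0°)
1. rotate(2, 90) → joint angles (θ0=90°, θ1=0°, θ2=0°)
2. rotate(2, 180) → joint angles (θ0=90°, θ1=0°, θ2=180°)
3. rotate(2, 180) → joint angles (θ0=90°, θ1=0°, θ2=0°)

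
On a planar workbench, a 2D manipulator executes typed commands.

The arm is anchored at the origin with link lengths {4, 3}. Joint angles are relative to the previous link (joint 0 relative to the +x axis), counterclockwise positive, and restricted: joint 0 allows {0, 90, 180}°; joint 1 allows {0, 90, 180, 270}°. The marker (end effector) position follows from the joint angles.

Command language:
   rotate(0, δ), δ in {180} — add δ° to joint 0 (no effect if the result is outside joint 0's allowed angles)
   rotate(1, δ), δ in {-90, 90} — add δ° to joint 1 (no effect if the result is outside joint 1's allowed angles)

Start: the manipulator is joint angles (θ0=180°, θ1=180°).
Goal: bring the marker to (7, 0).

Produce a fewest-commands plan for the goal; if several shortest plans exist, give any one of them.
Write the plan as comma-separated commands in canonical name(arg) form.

initial: joint angles (θ0=180°, θ1=180°)
1. rotate(1, -90) → joint angles (θ0=180°, θ1=90°)
2. rotate(1, -90) → joint angles (θ0=180°, θ1=0°)
3. rotate(0, 180) → joint angles (θ0=0°, θ1=0°)
no 2-step plan works, so 3 is optimal.

rotate(1, -90), rotate(1, -90), rotate(0, 180)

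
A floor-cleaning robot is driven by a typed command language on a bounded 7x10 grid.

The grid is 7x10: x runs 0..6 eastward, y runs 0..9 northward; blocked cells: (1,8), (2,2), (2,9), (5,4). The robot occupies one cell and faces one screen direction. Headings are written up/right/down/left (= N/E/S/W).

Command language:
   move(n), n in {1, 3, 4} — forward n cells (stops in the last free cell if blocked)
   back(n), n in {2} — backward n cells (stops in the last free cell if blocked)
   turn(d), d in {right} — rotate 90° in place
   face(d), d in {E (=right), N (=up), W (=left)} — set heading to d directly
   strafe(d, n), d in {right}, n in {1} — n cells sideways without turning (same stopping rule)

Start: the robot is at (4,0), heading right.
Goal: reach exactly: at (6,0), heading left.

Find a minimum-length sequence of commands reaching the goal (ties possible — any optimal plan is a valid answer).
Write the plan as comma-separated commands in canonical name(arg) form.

initial: at (4,0), heading right
[1] after face(W): at (4,0), heading left
[2] after back(2): at (6,0), heading left
nothing shorter than 2 reaches the goal.

face(W), back(2)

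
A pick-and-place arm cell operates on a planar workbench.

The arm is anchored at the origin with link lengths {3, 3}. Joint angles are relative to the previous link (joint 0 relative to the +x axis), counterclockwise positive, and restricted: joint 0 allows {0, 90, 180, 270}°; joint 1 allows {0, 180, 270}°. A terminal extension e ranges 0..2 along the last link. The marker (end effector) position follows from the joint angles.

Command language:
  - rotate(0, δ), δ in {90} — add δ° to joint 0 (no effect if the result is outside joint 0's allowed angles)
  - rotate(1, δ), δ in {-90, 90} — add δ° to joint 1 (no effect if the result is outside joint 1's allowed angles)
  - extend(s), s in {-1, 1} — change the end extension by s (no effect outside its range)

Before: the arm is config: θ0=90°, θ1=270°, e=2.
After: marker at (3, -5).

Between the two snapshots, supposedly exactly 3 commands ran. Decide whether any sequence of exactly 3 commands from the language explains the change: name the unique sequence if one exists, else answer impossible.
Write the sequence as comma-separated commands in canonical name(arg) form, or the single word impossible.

t0: config: θ0=90°, θ1=270°, e=2
step 1 (rotate(0, 90)): config: θ0=180°, θ1=270°, e=2
step 2 (rotate(0, 90)): config: θ0=270°, θ1=270°, e=2
step 3 (rotate(0, 90)): config: θ0=0°, θ1=270°, e=2
no rival 3-sequence matches.

rotate(0, 90), rotate(0, 90), rotate(0, 90)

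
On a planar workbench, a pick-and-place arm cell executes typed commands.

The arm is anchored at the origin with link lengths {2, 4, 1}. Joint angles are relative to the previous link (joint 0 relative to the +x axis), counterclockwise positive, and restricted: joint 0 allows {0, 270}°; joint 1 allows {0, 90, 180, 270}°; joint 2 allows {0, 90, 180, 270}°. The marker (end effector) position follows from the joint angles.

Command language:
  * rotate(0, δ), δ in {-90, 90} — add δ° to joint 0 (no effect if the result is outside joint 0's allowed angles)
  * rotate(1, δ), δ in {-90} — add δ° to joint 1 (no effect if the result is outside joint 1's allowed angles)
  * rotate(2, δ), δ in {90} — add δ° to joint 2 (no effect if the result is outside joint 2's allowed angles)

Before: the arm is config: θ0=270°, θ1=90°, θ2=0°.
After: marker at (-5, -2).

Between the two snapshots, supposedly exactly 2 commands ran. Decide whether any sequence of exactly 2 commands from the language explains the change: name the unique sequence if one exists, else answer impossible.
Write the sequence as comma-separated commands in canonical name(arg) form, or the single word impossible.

rotate(1, -90), rotate(1, -90)

initial: config: θ0=270°, θ1=90°, θ2=0°
step 1 (rotate(1, -90)): config: θ0=270°, θ1=0°, θ2=0°
step 2 (rotate(1, -90)): config: θ0=270°, θ1=270°, θ2=0°
uniquely the one of 16 2-step routes that fits.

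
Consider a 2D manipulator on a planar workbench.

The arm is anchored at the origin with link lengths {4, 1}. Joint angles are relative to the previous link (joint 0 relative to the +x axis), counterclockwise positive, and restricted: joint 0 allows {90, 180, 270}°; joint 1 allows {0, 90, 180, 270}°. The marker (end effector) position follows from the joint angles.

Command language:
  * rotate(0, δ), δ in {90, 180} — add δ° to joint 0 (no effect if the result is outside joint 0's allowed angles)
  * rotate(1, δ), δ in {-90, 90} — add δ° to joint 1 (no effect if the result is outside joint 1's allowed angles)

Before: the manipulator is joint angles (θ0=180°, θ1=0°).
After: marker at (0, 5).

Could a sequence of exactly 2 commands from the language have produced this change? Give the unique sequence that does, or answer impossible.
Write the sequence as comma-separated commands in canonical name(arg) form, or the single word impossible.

key: order matters: swapping rotate(0, 90) and rotate(0, 180) lands elsewhere
from: joint angles (θ0=180°, θ1=0°)
t=1 rotate(0, 90) ⇒ joint angles (θ0=270°, θ1=0°)
t=2 rotate(0, 180) ⇒ joint angles (θ0=90°, θ1=0°)
no rival 2-sequence matches.

rotate(0, 90), rotate(0, 180)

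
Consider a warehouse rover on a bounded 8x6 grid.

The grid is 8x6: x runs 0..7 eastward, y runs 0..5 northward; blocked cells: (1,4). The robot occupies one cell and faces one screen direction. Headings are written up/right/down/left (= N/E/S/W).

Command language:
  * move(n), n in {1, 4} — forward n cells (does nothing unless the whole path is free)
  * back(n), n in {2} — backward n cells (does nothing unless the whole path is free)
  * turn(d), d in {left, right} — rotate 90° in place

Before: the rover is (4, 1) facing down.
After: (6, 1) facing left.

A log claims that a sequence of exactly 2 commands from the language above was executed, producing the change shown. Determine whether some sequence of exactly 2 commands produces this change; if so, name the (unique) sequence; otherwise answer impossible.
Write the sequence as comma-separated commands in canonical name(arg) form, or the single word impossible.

key: running back(2) before turn(right) would end elsewhere — order is forced
from: (4, 1) facing down
step 1 (turn(right)): (4, 1) facing left
step 2 (back(2)): (6, 1) facing left
all 25 alternatives checked — unique.

turn(right), back(2)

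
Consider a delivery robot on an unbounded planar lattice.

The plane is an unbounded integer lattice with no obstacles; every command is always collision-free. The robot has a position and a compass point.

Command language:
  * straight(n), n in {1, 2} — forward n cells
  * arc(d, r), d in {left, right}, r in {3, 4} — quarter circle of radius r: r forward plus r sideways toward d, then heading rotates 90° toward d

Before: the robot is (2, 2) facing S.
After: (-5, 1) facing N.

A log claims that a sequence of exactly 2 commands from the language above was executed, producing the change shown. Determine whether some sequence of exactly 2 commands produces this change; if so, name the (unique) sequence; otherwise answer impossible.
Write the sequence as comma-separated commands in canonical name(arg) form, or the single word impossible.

key: running arc(right, 3) before arc(right, 4) would end elsewhere — order is forced
initial: (2, 2) facing S
[1] after arc(right, 4): (-2, -2) facing W
[2] after arc(right, 3): (-5, 1) facing N
no rival 2-sequence matches.

arc(right, 4), arc(right, 3)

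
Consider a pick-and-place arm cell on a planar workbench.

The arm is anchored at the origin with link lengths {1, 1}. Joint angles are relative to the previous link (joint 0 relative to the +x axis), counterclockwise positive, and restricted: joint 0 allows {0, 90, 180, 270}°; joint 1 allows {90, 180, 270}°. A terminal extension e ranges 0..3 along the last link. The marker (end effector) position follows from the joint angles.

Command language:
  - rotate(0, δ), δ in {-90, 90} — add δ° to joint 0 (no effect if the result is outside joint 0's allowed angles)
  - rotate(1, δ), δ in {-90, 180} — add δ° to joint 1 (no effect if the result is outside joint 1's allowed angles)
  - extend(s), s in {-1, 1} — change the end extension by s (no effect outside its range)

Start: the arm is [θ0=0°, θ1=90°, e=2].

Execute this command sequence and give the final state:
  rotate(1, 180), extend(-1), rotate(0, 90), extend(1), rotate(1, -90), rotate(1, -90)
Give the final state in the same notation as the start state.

t0: [θ0=0°, θ1=90°, e=2]
t=1 rotate(1, 180) ⇒ [θ0=0°, θ1=270°, e=2]
t=2 extend(-1) ⇒ [θ0=0°, θ1=270°, e=1]
t=3 rotate(0, 90) ⇒ [θ0=90°, θ1=270°, e=1]
t=4 extend(1) ⇒ [θ0=90°, θ1=270°, e=2]
t=5 rotate(1, -90) ⇒ [θ0=90°, θ1=180°, e=2]
t=6 rotate(1, -90) ⇒ [θ0=90°, θ1=90°, e=2]

[θ0=90°, θ1=90°, e=2]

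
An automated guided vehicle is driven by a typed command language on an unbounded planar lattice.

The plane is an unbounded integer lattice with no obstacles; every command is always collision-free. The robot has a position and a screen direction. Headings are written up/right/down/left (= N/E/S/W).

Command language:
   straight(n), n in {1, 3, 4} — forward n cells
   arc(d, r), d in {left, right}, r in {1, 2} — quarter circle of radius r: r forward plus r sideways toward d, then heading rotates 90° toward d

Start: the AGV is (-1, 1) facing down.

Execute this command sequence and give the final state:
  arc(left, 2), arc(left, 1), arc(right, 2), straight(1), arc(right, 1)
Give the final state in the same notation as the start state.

begin: (-1, 1) facing down
t=1 arc(left, 2) ⇒ (1, -1) facing right
t=2 arc(left, 1) ⇒ (2, 0) facing up
t=3 arc(right, 2) ⇒ (4, 2) facing right
t=4 straight(1) ⇒ (5, 2) facing right
t=5 arc(right, 1) ⇒ (6, 1) facing down

(6, 1) facing down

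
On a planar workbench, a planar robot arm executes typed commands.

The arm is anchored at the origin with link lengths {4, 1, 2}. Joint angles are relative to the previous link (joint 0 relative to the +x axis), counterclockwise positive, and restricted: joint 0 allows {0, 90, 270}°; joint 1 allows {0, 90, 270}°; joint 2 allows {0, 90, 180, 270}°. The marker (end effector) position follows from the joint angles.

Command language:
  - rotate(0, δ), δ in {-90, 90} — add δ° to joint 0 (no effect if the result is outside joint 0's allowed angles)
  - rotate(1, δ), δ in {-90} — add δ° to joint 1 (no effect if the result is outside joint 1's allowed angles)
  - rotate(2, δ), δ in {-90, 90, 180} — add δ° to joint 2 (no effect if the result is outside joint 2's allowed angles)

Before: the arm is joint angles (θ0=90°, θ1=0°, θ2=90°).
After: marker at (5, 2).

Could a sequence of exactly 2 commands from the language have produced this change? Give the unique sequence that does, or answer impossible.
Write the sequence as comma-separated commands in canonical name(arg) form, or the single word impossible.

key: running rotate(0, -90) before rotate(0, 90) would end elsewhere — order is forced
t0: joint angles (θ0=90°, θ1=0°, θ2=90°)
t=1 rotate(0, 90) ⇒ joint angles (θ0=90°, θ1=0°, θ2=90°)
t=2 rotate(0, -90) ⇒ joint angles (θ0=0°, θ1=0°, θ2=90°)
no rival 2-sequence matches.

rotate(0, 90), rotate(0, -90)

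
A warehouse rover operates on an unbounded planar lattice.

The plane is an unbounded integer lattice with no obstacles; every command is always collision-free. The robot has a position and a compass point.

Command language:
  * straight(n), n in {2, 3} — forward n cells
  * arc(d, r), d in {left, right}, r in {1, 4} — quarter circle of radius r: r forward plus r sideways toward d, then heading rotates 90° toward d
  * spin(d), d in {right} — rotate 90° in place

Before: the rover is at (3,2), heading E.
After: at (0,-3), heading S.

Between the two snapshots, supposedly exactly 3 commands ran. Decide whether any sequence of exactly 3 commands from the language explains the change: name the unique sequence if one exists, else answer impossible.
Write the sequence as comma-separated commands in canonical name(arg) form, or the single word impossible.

arc(right, 1), spin(right), arc(left, 4)

key: position moved to (0,-3) AND the heading swung to S — translation plus rotation needed
from: at (3,2), heading E
step 1 (arc(right, 1)): at (4,1), heading S
step 2 (spin(right)): at (4,1), heading W
step 3 (arc(left, 4)): at (0,-3), heading S
no other 3-command option fits: unique.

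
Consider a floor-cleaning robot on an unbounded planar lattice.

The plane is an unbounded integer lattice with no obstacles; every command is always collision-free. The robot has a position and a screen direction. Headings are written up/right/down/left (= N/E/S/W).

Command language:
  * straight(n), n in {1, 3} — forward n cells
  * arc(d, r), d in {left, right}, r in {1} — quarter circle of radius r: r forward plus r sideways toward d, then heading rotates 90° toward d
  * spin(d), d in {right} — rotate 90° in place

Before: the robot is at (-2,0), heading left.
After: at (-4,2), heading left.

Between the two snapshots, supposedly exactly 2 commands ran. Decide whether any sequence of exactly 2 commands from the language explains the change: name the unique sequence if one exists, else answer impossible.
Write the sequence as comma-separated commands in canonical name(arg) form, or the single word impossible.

arc(right, 1), arc(left, 1)

key: still facing W at the end — net rotation zero over 2 steps
from: at (-2,0), heading left
step 1 (arc(right, 1)): at (-3,1), heading up
step 2 (arc(left, 1)): at (-4,2), heading left
all 25 alternatives checked — unique.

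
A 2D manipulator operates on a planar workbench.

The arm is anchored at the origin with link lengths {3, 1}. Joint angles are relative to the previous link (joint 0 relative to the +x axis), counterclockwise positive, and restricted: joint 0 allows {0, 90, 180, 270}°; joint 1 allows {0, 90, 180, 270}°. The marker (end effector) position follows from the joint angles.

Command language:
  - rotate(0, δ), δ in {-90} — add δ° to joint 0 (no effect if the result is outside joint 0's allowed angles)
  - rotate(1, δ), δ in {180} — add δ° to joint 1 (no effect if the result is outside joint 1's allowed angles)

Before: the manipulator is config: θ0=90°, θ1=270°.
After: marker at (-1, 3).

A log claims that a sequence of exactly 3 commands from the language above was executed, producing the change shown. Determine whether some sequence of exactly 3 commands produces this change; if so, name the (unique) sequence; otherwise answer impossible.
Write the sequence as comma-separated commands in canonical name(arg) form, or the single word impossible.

rotate(1, 180), rotate(1, 180), rotate(1, 180)

start: config: θ0=90°, θ1=270°
1. rotate(1, 180) → config: θ0=90°, θ1=90°
2. rotate(1, 180) → config: θ0=90°, θ1=270°
3. rotate(1, 180) → config: θ0=90°, θ1=90°
no other 3-command option fits: unique.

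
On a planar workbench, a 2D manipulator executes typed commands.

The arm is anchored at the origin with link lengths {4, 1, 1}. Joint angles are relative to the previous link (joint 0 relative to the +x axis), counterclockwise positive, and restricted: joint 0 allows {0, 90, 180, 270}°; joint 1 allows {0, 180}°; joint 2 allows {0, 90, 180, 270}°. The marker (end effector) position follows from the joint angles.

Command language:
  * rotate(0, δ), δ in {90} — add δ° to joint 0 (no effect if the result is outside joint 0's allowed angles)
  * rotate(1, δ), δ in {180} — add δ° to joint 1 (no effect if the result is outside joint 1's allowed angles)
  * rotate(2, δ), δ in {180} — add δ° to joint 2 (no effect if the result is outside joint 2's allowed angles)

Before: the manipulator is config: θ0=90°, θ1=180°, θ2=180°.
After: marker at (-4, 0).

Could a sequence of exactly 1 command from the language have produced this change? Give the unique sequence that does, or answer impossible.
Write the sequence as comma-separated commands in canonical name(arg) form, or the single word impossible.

begin: config: θ0=90°, θ1=180°, θ2=180°
1. rotate(0, 90) → config: θ0=180°, θ1=180°, θ2=180°
no rival 1-sequence matches.

rotate(0, 90)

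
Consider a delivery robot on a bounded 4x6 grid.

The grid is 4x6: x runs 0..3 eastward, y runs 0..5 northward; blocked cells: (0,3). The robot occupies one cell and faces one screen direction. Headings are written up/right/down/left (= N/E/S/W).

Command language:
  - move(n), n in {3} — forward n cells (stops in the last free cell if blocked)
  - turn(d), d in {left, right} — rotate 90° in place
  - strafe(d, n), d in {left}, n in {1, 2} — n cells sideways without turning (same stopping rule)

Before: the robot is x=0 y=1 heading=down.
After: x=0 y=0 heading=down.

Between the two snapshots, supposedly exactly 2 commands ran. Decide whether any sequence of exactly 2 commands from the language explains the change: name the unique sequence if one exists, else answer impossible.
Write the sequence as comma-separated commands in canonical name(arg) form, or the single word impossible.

key: the first move(3) runs into the grid edge before its full distance
t0: x=0 y=1 heading=down
t=1 move(3) ⇒ x=0 y=0 heading=down
t=2 move(3) ⇒ x=0 y=0 heading=down
all 25 alternatives checked — unique.

move(3), move(3)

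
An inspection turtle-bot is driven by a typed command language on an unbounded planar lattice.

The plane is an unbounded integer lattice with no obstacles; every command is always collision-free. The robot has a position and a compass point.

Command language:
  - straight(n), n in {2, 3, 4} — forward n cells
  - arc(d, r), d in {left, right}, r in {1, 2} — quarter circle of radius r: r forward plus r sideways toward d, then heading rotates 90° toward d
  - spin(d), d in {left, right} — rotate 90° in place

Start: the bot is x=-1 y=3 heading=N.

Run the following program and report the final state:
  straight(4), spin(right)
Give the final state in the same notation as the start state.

t0: x=-1 y=3 heading=N
[1] after straight(4): x=-1 y=7 heading=N
[2] after spin(right): x=-1 y=7 heading=E

x=-1 y=7 heading=E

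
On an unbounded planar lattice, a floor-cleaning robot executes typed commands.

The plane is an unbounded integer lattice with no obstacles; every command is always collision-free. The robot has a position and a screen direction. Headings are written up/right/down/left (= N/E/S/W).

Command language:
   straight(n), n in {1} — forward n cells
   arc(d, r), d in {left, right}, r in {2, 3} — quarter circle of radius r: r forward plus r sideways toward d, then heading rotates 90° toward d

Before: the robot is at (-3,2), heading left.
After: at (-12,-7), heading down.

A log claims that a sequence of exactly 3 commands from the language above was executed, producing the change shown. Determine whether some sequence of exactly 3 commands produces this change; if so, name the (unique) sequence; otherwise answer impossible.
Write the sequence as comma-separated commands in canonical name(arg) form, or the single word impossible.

key: position moved to (-12,-7) AND the heading swung to S — translation plus rotation needed
initial: at (-3,2), heading left
step 1 (arc(left, 3)): at (-6,-1), heading down
step 2 (arc(right, 3)): at (-9,-4), heading left
step 3 (arc(left, 3)): at (-12,-7), heading down
uniquely the one of 125 3-step routes that fits.

arc(left, 3), arc(right, 3), arc(left, 3)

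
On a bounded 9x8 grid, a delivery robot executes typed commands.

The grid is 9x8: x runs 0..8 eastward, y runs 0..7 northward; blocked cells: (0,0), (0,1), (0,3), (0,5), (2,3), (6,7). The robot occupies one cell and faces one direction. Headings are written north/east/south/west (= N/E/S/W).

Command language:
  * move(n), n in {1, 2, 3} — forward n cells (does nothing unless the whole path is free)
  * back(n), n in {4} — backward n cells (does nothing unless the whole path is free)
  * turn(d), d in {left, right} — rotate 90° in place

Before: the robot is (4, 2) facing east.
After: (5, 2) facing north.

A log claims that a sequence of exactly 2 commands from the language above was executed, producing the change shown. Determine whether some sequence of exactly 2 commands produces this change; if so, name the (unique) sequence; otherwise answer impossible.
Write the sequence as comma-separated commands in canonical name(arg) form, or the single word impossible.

move(1), turn(left)

key: position moved to (5,2) AND the heading swung to N — translation plus rotation needed
from: (4, 2) facing east
t=1 move(1) ⇒ (5, 2) facing east
t=2 turn(left) ⇒ (5, 2) facing north
no other 2-command option fits: unique.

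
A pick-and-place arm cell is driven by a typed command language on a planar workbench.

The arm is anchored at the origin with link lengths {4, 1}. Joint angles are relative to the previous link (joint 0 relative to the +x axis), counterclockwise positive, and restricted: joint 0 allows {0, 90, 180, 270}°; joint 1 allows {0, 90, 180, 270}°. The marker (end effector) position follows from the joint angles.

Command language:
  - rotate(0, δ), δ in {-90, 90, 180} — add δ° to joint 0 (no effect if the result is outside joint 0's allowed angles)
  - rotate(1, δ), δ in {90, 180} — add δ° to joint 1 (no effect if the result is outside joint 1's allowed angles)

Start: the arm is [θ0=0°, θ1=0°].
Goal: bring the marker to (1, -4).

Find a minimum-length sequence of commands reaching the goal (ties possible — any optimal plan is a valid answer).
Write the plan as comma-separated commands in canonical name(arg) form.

rotate(0, -90), rotate(1, 90)

start: [θ0=0°, θ1=0°]
step 1 (rotate(0, -90)): [θ0=270°, θ1=0°]
step 2 (rotate(1, 90)): [θ0=270°, θ1=90°]
shorter routes all fall short; 2 is best.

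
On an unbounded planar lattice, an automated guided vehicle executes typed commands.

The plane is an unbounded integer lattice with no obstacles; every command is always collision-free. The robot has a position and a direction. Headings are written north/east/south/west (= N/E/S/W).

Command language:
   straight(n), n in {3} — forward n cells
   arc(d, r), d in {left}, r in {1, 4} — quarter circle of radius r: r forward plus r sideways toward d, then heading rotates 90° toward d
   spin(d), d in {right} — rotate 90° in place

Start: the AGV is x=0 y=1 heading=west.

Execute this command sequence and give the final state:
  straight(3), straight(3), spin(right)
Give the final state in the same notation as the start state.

x=-6 y=1 heading=north

t0: x=0 y=1 heading=west
[1] after straight(3): x=-3 y=1 heading=west
[2] after straight(3): x=-6 y=1 heading=west
[3] after spin(right): x=-6 y=1 heading=north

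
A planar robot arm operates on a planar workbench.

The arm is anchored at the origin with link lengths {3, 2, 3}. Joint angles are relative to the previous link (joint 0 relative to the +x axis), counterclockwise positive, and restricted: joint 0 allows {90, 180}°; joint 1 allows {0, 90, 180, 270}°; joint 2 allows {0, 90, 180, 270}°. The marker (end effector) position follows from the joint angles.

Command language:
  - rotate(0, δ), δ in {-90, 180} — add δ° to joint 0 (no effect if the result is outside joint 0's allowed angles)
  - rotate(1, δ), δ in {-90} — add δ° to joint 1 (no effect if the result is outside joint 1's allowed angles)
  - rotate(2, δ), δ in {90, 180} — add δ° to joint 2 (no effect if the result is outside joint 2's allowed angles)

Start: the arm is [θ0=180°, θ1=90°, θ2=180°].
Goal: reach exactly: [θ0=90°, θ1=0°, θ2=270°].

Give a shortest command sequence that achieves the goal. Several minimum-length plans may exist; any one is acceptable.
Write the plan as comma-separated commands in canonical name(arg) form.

rotate(0, -90), rotate(1, -90), rotate(2, 90)

begin: [θ0=180°, θ1=90°, θ2=180°]
step 1 (rotate(0, -90)): [θ0=90°, θ1=90°, θ2=180°]
step 2 (rotate(1, -90)): [θ0=90°, θ1=0°, θ2=180°]
step 3 (rotate(2, 90)): [θ0=90°, θ1=0°, θ2=270°]
minimal: 3 command(s), checked below 3.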